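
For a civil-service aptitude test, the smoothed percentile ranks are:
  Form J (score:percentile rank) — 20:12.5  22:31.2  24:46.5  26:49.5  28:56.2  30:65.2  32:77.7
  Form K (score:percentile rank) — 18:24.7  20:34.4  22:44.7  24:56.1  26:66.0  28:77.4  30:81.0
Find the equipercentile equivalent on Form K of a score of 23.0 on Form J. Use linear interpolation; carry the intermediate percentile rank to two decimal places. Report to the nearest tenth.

PR of 23.0 on Form J: 31.2 + (23.0 − 22)/(24 − 22) × (46.5 − 31.2) = 38.85
On Form K, PR 38.85 falls between score 20 (PR 34.4) and 22 (PR 44.7).
Interpolate: 20 + (38.85 − 34.4)/(44.7 − 34.4) × (22 − 20) = 20.9

20.9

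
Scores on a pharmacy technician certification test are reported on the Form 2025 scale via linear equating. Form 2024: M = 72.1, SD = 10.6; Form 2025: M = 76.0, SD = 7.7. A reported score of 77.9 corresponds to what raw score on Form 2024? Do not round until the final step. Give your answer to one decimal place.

74.7

Invert y = (SD_Y/SD_X)(x − M_X) + M_Y:
x = (SD_X/SD_Y)(y − M_Y) + M_X = (10.6/7.7)(77.9 − 76.0) + 72.1
x = 1.376623 × 1.900 + 72.1 = 74.7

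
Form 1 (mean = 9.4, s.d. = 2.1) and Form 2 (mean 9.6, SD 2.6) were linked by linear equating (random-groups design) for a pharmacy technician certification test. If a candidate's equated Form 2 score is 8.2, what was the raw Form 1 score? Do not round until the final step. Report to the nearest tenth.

8.3

Invert y = (SD_Y/SD_X)(x − M_X) + M_Y:
x = (SD_X/SD_Y)(y − M_Y) + M_X = (2.1/2.6)(8.2 − 9.6) + 9.4
x = 0.807692 × -1.400 + 9.4 = 8.3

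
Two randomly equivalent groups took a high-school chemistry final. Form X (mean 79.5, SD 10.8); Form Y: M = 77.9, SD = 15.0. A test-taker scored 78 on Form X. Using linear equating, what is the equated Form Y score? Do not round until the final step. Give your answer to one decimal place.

75.8

Linear equating: y = (SD_Y/SD_X)(x − M_X) + M_Y
y = (15.0/10.8)(78 − 79.5) + 77.9
y = 1.388889 × -1.5 + 77.9 = -2.0833 + 77.9 = 75.8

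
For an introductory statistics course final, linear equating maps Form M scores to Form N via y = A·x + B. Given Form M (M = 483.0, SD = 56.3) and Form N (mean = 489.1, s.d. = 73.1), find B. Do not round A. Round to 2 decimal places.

A = SD_Y / SD_X = 73.1 / 56.3 = 1.298401
B = M_Y − A·M_X = 489.1 − 1.298401 × 483.0 = -138.03

-138.03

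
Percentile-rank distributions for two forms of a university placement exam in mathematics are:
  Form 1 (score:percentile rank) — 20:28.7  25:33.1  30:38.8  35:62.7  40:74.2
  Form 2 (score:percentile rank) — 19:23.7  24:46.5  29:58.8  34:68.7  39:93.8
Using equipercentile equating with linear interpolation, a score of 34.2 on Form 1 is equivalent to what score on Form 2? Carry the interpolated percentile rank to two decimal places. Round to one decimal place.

PR of 34.2 on Form 1: 38.8 + (34.2 − 30)/(35 − 30) × (62.7 − 38.8) = 58.88
On Form 2, PR 58.88 falls between score 29 (PR 58.8) and 34 (PR 68.7).
Interpolate: 29 + (58.88 − 58.8)/(68.7 − 58.8) × (34 − 29) = 29.0

29.0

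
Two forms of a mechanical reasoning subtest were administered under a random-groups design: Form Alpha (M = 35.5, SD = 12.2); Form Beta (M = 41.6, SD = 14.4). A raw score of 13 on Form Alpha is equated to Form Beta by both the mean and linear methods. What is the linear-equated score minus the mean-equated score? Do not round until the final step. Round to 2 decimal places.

Mean-equated: 13 + (41.6 − 35.5) = 19.10
Linear-equated: (14.4/12.2)(13 − 35.5) + 41.6 = 15.043
Difference = 15.043 − 19.10 = -4.06

-4.06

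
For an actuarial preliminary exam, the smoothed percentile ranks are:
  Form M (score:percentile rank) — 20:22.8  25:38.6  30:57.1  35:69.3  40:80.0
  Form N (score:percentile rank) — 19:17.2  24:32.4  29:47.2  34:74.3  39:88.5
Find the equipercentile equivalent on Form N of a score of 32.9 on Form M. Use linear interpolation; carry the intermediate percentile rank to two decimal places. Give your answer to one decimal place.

PR of 32.9 on Form M: 57.1 + (32.9 − 30)/(35 − 30) × (69.3 − 57.1) = 64.18
On Form N, PR 64.18 falls between score 29 (PR 47.2) and 34 (PR 74.3).
Interpolate: 29 + (64.18 − 47.2)/(74.3 − 47.2) × (34 − 29) = 32.1

32.1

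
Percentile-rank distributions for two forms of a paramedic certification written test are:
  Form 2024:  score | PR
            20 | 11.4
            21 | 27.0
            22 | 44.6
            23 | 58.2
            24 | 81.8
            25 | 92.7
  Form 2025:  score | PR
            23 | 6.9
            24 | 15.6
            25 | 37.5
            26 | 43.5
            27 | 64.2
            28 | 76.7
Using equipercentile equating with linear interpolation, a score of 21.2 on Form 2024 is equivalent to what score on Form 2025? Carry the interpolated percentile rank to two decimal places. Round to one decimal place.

24.7

PR of 21.2 on Form 2024: 27.0 + (21.2 − 21)/(22 − 21) × (44.6 − 27.0) = 30.52
On Form 2025, PR 30.52 falls between score 24 (PR 15.6) and 25 (PR 37.5).
Interpolate: 24 + (30.52 − 15.6)/(37.5 − 15.6) × (25 − 24) = 24.7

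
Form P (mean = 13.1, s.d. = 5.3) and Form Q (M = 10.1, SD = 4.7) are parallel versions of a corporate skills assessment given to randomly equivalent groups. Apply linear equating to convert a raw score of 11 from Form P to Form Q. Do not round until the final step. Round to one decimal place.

Linear equating: y = (SD_Y/SD_X)(x − M_X) + M_Y
y = (4.7/5.3)(11 − 13.1) + 10.1
y = 0.886792 × -2.1 + 10.1 = -1.8623 + 10.1 = 8.2

8.2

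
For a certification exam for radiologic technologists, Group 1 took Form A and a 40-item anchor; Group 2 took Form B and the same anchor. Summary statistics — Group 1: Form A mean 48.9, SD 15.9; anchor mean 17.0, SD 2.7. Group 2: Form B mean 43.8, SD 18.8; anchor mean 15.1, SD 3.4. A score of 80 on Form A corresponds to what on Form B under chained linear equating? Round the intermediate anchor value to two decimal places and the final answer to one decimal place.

Form A → anchor (Group 1): v = (2.7/15.9)(80 − 48.9) + 17.0 = 22.28
anchor → Form B (Group 2): y = (18.8/3.4)(22.28 − 15.1) + 43.8 = 83.5

83.5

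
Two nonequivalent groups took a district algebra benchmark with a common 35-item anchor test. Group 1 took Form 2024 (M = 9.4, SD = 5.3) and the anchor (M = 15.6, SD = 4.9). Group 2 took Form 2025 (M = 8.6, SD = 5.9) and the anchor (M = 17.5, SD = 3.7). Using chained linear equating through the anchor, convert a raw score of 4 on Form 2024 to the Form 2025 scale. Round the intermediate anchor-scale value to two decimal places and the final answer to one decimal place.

-2.4

Form 2024 → anchor (Group 1): v = (4.9/5.3)(4 − 9.4) + 15.6 = 10.61
anchor → Form 2025 (Group 2): y = (5.9/3.7)(10.61 − 17.5) + 8.6 = -2.4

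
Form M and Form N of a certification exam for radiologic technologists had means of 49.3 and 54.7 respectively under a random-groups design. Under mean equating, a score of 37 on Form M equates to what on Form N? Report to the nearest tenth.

Mean equating: y = x + (M_Y − M_X) = 37 + (54.7 − 49.3) = 42.4

42.4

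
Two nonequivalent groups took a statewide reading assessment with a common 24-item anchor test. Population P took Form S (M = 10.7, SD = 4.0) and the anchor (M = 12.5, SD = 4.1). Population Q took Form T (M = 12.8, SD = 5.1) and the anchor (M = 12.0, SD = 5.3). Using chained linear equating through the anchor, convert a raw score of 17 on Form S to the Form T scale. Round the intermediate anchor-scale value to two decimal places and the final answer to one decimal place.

19.5

Form S → anchor (Population P): v = (4.1/4.0)(17 − 10.7) + 12.5 = 18.96
anchor → Form T (Population Q): y = (5.1/5.3)(18.96 − 12.0) + 12.8 = 19.5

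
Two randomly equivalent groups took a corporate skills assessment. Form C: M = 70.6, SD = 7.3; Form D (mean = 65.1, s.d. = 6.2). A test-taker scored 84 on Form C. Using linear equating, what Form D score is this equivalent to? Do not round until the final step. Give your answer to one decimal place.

76.5

Linear equating: y = (SD_Y/SD_X)(x − M_X) + M_Y
y = (6.2/7.3)(84 − 70.6) + 65.1
y = 0.849315 × 13.4 + 65.1 = 11.3808 + 65.1 = 76.5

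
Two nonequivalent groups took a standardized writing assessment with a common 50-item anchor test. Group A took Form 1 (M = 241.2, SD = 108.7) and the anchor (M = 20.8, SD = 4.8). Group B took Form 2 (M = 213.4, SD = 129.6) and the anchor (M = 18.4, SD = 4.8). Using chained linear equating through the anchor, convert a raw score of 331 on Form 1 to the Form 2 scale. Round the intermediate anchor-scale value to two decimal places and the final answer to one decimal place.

385.4

Form 1 → anchor (Group A): v = (4.8/108.7)(331 − 241.2) + 20.8 = 24.77
anchor → Form 2 (Group B): y = (129.6/4.8)(24.77 − 18.4) + 213.4 = 385.4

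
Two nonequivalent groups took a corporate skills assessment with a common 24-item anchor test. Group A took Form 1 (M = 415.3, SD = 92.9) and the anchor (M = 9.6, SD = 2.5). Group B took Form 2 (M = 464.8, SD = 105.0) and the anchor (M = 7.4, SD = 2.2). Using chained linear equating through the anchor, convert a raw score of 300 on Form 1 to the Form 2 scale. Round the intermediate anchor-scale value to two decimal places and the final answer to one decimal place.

Form 1 → anchor (Group A): v = (2.5/92.9)(300 − 415.3) + 9.6 = 6.50
anchor → Form 2 (Group B): y = (105.0/2.2)(6.50 − 7.4) + 464.8 = 421.8

421.8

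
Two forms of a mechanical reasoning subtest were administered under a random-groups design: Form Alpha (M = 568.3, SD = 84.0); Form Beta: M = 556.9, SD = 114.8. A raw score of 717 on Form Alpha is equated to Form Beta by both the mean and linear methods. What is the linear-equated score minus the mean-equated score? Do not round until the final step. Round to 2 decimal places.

54.52

Mean-equated: 717 + (556.9 − 568.3) = 705.60
Linear-equated: (114.8/84.0)(717 − 568.3) + 556.9 = 760.123
Difference = 760.123 − 705.60 = 54.52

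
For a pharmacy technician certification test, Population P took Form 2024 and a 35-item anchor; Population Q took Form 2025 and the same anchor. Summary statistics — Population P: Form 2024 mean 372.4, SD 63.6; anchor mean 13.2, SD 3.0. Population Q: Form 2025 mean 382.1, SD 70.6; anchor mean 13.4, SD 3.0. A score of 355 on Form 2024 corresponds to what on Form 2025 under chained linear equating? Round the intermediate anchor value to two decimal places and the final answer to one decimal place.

358.1

Form 2024 → anchor (Population P): v = (3.0/63.6)(355 − 372.4) + 13.2 = 12.38
anchor → Form 2025 (Population Q): y = (70.6/3.0)(12.38 − 13.4) + 382.1 = 358.1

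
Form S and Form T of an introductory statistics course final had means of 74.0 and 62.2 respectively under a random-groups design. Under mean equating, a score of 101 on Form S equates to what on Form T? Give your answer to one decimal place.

Mean equating: y = x + (M_Y − M_X) = 101 + (62.2 − 74.0) = 89.2

89.2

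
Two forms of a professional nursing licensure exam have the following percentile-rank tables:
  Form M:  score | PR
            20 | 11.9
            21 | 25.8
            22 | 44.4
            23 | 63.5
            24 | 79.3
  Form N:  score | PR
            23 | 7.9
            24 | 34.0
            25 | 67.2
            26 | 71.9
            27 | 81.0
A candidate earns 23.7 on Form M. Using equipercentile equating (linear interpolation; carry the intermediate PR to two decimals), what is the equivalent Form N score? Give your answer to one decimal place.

PR of 23.7 on Form M: 63.5 + (23.7 − 23)/(24 − 23) × (79.3 − 63.5) = 74.56
On Form N, PR 74.56 falls between score 26 (PR 71.9) and 27 (PR 81.0).
Interpolate: 26 + (74.56 − 71.9)/(81.0 − 71.9) × (27 − 26) = 26.3

26.3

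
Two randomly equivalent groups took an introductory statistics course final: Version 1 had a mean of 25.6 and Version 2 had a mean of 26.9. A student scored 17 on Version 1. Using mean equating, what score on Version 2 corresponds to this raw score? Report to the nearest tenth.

Mean equating: y = x + (M_Y − M_X) = 17 + (26.9 − 25.6) = 18.3

18.3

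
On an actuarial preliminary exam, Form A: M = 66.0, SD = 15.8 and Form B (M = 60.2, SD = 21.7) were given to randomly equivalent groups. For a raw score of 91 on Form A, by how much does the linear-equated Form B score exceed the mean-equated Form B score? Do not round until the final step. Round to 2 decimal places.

9.34

Mean-equated: 91 + (60.2 − 66.0) = 85.20
Linear-equated: (21.7/15.8)(91 − 66.0) + 60.2 = 94.535
Difference = 94.535 − 85.20 = 9.34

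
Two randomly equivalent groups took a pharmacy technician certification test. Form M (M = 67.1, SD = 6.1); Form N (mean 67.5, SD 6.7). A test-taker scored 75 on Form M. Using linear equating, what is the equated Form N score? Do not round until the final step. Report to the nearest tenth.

Linear equating: y = (SD_Y/SD_X)(x − M_X) + M_Y
y = (6.7/6.1)(75 − 67.1) + 67.5
y = 1.098361 × 7.9 + 67.5 = 8.6770 + 67.5 = 76.2

76.2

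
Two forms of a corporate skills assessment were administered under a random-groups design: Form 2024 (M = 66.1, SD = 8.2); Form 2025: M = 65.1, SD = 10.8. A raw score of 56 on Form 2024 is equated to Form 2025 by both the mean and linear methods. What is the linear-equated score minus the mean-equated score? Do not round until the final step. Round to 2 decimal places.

Mean-equated: 56 + (65.1 − 66.1) = 55.00
Linear-equated: (10.8/8.2)(56 − 66.1) + 65.1 = 51.798
Difference = 51.798 − 55.00 = -3.20

-3.20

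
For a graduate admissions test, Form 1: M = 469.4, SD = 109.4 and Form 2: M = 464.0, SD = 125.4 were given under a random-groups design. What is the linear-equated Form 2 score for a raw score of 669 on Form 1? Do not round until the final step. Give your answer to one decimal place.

Linear equating: y = (SD_Y/SD_X)(x − M_X) + M_Y
y = (125.4/109.4)(669 − 469.4) + 464.0
y = 1.146252 × 199.6 + 464.0 = 228.7920 + 464.0 = 692.8

692.8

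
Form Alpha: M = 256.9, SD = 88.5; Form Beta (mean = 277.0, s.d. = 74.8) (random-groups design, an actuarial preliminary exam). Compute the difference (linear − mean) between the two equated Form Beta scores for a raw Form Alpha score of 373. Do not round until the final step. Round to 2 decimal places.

-17.97

Mean-equated: 373 + (277.0 − 256.9) = 393.10
Linear-equated: (74.8/88.5)(373 − 256.9) + 277.0 = 375.127
Difference = 375.127 − 393.10 = -17.97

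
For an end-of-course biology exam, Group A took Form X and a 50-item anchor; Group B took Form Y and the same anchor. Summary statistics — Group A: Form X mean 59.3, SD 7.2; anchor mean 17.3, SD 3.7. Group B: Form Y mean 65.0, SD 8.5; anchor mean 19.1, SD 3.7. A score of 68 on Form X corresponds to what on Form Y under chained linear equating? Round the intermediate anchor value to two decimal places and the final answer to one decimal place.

71.1

Form X → anchor (Group A): v = (3.7/7.2)(68 − 59.3) + 17.3 = 21.77
anchor → Form Y (Group B): y = (8.5/3.7)(21.77 − 19.1) + 65.0 = 71.1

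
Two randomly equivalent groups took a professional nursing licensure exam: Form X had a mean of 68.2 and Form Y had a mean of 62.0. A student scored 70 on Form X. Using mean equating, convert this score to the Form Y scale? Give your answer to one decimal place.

63.8

Mean equating: y = x + (M_Y − M_X) = 70 + (62.0 − 68.2) = 63.8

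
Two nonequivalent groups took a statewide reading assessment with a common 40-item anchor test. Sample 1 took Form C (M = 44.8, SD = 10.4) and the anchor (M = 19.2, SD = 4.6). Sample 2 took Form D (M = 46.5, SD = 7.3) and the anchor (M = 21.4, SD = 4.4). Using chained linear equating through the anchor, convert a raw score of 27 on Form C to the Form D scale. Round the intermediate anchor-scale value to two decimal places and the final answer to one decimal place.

29.8

Form C → anchor (Sample 1): v = (4.6/10.4)(27 − 44.8) + 19.2 = 11.33
anchor → Form D (Sample 2): y = (7.3/4.4)(11.33 − 21.4) + 46.5 = 29.8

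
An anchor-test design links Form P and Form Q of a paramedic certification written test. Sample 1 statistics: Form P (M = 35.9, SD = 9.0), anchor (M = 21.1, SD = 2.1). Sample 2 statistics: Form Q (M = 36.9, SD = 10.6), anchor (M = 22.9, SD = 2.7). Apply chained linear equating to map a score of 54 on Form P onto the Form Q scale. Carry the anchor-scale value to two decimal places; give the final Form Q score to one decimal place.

46.4

Form P → anchor (Sample 1): v = (2.1/9.0)(54 − 35.9) + 21.1 = 25.32
anchor → Form Q (Sample 2): y = (10.6/2.7)(25.32 − 22.9) + 36.9 = 46.4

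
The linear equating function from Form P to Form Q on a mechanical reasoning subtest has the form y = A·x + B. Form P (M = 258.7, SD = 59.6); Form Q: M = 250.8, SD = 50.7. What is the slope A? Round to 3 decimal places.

A = SD_Y / SD_X = 50.7 / 59.6 = 0.851

0.851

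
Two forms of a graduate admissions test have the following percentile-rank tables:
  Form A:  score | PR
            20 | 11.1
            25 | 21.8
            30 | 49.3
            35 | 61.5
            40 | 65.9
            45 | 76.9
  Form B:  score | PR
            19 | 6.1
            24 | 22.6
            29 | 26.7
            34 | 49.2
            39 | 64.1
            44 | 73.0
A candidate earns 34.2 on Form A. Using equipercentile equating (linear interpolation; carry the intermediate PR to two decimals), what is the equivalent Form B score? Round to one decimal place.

PR of 34.2 on Form A: 49.3 + (34.2 − 30)/(35 − 30) × (61.5 − 49.3) = 59.55
On Form B, PR 59.55 falls between score 34 (PR 49.2) and 39 (PR 64.1).
Interpolate: 34 + (59.55 − 49.2)/(64.1 − 49.2) × (39 − 34) = 37.5

37.5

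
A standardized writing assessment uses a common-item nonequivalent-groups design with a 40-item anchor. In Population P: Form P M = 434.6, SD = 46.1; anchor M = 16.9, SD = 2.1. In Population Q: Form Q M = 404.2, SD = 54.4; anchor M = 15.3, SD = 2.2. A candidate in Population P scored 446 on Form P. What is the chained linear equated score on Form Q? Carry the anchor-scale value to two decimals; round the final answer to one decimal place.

Form P → anchor (Population P): v = (2.1/46.1)(446 − 434.6) + 16.9 = 17.42
anchor → Form Q (Population Q): y = (54.4/2.2)(17.42 − 15.3) + 404.2 = 456.6

456.6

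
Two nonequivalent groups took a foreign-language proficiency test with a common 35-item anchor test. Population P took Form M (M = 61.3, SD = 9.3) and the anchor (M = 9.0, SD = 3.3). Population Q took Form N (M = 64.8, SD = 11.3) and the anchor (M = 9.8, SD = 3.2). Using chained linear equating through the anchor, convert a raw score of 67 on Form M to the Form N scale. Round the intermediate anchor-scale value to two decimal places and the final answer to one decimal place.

Form M → anchor (Population P): v = (3.3/9.3)(67 − 61.3) + 9.0 = 11.02
anchor → Form N (Population Q): y = (11.3/3.2)(11.02 − 9.8) + 64.8 = 69.1

69.1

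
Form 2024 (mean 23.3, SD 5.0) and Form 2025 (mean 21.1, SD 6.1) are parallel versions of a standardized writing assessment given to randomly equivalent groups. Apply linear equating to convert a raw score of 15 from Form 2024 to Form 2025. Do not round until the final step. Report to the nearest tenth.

Linear equating: y = (SD_Y/SD_X)(x − M_X) + M_Y
y = (6.1/5.0)(15 − 23.3) + 21.1
y = 1.220000 × -8.3 + 21.1 = -10.1260 + 21.1 = 11.0

11.0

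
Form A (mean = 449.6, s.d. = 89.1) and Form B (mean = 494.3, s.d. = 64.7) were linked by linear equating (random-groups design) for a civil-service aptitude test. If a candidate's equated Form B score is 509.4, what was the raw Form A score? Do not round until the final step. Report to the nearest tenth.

Invert y = (SD_Y/SD_X)(x − M_X) + M_Y:
x = (SD_X/SD_Y)(y − M_Y) + M_X = (89.1/64.7)(509.4 − 494.3) + 449.6
x = 1.377125 × 15.100 + 449.6 = 470.4

470.4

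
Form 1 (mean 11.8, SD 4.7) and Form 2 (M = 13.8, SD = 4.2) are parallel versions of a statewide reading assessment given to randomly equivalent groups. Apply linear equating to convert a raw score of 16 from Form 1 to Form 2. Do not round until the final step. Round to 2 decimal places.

Linear equating: y = (SD_Y/SD_X)(x − M_X) + M_Y
y = (4.2/4.7)(16 − 11.8) + 13.8
y = 0.893617 × 4.2 + 13.8 = 3.7532 + 13.8 = 17.55

17.55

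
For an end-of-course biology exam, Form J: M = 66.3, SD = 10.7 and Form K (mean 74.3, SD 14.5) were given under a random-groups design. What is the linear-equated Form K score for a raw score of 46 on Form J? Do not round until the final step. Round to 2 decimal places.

Linear equating: y = (SD_Y/SD_X)(x − M_X) + M_Y
y = (14.5/10.7)(46 − 66.3) + 74.3
y = 1.355140 × -20.3 + 74.3 = -27.5093 + 74.3 = 46.79

46.79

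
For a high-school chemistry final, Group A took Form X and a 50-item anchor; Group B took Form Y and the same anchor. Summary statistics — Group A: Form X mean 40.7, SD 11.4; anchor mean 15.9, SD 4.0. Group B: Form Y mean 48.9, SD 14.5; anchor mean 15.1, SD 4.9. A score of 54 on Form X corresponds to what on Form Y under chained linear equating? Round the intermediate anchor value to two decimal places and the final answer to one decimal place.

65.1

Form X → anchor (Group A): v = (4.0/11.4)(54 − 40.7) + 15.9 = 20.57
anchor → Form Y (Group B): y = (14.5/4.9)(20.57 − 15.1) + 48.9 = 65.1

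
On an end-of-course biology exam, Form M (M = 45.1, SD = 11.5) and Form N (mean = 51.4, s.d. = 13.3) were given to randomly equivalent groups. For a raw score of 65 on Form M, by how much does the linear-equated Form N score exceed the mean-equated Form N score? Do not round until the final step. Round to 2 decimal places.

Mean-equated: 65 + (51.4 − 45.1) = 71.30
Linear-equated: (13.3/11.5)(65 − 45.1) + 51.4 = 74.415
Difference = 74.415 − 71.30 = 3.11

3.11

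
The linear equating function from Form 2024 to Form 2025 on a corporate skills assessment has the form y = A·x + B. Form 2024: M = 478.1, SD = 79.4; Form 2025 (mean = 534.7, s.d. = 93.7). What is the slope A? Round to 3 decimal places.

A = SD_Y / SD_X = 93.7 / 79.4 = 1.180

1.180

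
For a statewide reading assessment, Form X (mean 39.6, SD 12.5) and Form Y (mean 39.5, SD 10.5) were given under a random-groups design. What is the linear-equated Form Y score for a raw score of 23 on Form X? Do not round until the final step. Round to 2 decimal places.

25.56

Linear equating: y = (SD_Y/SD_X)(x − M_X) + M_Y
y = (10.5/12.5)(23 − 39.6) + 39.5
y = 0.840000 × -16.6 + 39.5 = -13.9440 + 39.5 = 25.56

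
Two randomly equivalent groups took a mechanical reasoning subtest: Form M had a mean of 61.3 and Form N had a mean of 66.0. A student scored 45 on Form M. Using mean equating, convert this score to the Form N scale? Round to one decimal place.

49.7

Mean equating: y = x + (M_Y − M_X) = 45 + (66.0 − 61.3) = 49.7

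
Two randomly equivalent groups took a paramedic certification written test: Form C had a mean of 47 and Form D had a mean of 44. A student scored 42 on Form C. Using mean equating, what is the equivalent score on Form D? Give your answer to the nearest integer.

39

Mean equating: y = x + (M_Y − M_X) = 42 + (44 − 47) = 39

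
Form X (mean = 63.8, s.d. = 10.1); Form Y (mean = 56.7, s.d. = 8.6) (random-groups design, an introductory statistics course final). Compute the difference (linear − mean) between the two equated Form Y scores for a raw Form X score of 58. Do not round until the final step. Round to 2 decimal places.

0.86

Mean-equated: 58 + (56.7 − 63.8) = 50.90
Linear-equated: (8.6/10.1)(58 − 63.8) + 56.7 = 51.761
Difference = 51.761 − 50.90 = 0.86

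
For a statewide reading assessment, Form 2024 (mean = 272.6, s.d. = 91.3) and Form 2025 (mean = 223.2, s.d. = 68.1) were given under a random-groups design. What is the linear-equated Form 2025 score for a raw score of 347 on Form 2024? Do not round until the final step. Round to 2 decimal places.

278.69

Linear equating: y = (SD_Y/SD_X)(x − M_X) + M_Y
y = (68.1/91.3)(347 − 272.6) + 223.2
y = 0.745893 × 74.4 + 223.2 = 55.4944 + 223.2 = 278.69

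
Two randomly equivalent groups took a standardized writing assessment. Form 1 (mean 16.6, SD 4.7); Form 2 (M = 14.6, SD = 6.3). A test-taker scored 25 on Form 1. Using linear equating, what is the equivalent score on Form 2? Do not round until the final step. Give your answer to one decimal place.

Linear equating: y = (SD_Y/SD_X)(x − M_X) + M_Y
y = (6.3/4.7)(25 − 16.6) + 14.6
y = 1.340426 × 8.4 + 14.6 = 11.2596 + 14.6 = 25.9

25.9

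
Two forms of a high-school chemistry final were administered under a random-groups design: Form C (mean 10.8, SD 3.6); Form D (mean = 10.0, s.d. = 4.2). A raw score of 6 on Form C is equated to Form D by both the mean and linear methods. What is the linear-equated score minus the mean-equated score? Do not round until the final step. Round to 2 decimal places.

-0.80

Mean-equated: 6 + (10.0 − 10.8) = 5.20
Linear-equated: (4.2/3.6)(6 − 10.8) + 10.0 = 4.400
Difference = 4.400 − 5.20 = -0.80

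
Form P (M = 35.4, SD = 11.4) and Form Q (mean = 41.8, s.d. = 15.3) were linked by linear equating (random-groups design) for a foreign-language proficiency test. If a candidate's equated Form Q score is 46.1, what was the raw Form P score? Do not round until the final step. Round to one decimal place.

38.6

Invert y = (SD_Y/SD_X)(x − M_X) + M_Y:
x = (SD_X/SD_Y)(y − M_Y) + M_X = (11.4/15.3)(46.1 − 41.8) + 35.4
x = 0.745098 × 4.300 + 35.4 = 38.6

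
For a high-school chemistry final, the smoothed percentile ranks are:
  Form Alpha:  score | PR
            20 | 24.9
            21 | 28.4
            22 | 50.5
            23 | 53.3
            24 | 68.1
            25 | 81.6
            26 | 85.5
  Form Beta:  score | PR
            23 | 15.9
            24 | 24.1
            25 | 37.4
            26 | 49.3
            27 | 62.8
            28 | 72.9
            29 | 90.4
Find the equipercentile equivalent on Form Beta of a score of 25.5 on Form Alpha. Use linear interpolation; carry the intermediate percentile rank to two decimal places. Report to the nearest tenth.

PR of 25.5 on Form Alpha: 81.6 + (25.5 − 25)/(26 − 25) × (85.5 − 81.6) = 83.55
On Form Beta, PR 83.55 falls between score 28 (PR 72.9) and 29 (PR 90.4).
Interpolate: 28 + (83.55 − 72.9)/(90.4 − 72.9) × (29 − 28) = 28.6

28.6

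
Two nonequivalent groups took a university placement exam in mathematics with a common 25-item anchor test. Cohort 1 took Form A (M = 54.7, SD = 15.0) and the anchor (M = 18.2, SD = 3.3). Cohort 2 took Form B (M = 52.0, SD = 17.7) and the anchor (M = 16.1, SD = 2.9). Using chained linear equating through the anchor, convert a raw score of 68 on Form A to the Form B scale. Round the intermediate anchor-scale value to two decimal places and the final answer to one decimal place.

Form A → anchor (Cohort 1): v = (3.3/15.0)(68 − 54.7) + 18.2 = 21.13
anchor → Form B (Cohort 2): y = (17.7/2.9)(21.13 − 16.1) + 52.0 = 82.7

82.7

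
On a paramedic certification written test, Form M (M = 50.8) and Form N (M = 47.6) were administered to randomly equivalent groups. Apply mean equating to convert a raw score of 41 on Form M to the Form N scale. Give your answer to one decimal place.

37.8

Mean equating: y = x + (M_Y − M_X) = 41 + (47.6 − 50.8) = 37.8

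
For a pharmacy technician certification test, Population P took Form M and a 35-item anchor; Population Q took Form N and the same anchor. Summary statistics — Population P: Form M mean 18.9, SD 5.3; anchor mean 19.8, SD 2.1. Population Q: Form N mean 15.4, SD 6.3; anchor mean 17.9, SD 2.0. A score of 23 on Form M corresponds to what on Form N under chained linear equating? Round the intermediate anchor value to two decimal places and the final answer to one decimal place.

Form M → anchor (Population P): v = (2.1/5.3)(23 − 18.9) + 19.8 = 21.42
anchor → Form N (Population Q): y = (6.3/2.0)(21.42 − 17.9) + 15.4 = 26.5

26.5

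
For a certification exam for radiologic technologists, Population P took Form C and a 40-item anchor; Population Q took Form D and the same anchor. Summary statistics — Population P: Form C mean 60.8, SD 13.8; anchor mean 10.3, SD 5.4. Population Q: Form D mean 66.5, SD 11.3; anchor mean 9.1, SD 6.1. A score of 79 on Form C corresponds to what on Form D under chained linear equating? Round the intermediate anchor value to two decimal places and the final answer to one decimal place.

81.9

Form C → anchor (Population P): v = (5.4/13.8)(79 − 60.8) + 10.3 = 17.42
anchor → Form D (Population Q): y = (11.3/6.1)(17.42 − 9.1) + 66.5 = 81.9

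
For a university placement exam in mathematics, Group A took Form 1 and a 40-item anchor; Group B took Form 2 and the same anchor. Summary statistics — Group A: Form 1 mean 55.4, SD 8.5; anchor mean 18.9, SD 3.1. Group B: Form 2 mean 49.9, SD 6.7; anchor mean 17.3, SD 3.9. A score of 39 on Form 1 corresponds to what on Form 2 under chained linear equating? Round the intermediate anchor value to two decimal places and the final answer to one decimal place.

Form 1 → anchor (Group A): v = (3.1/8.5)(39 − 55.4) + 18.9 = 12.92
anchor → Form 2 (Group B): y = (6.7/3.9)(12.92 − 17.3) + 49.9 = 42.4

42.4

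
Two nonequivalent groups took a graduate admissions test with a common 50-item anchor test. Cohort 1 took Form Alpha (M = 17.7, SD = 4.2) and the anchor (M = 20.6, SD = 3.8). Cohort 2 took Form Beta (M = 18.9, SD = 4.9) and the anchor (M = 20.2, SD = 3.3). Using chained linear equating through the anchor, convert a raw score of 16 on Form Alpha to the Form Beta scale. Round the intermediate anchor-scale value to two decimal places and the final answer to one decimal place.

Form Alpha → anchor (Cohort 1): v = (3.8/4.2)(16 − 17.7) + 20.6 = 19.06
anchor → Form Beta (Cohort 2): y = (4.9/3.3)(19.06 − 20.2) + 18.9 = 17.2

17.2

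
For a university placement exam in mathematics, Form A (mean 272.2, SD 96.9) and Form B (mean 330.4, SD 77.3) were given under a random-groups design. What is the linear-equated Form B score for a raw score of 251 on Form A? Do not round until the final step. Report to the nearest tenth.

313.5

Linear equating: y = (SD_Y/SD_X)(x − M_X) + M_Y
y = (77.3/96.9)(251 − 272.2) + 330.4
y = 0.797730 × -21.2 + 330.4 = -16.9119 + 330.4 = 313.5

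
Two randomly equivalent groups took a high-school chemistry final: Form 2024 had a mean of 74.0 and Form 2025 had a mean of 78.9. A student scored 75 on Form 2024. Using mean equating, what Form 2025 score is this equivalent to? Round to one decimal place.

79.9

Mean equating: y = x + (M_Y − M_X) = 75 + (78.9 − 74.0) = 79.9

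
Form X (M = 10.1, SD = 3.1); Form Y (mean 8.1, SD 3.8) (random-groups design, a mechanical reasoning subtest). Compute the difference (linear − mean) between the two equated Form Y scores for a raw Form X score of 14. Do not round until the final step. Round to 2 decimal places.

0.88

Mean-equated: 14 + (8.1 − 10.1) = 12.00
Linear-equated: (3.8/3.1)(14 − 10.1) + 8.1 = 12.881
Difference = 12.881 − 12.00 = 0.88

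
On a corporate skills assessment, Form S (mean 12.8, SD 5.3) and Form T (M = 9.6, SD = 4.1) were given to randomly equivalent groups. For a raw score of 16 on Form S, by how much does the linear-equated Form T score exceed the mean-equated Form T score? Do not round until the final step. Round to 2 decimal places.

-0.72

Mean-equated: 16 + (9.6 − 12.8) = 12.80
Linear-equated: (4.1/5.3)(16 − 12.8) + 9.6 = 12.075
Difference = 12.075 − 12.80 = -0.72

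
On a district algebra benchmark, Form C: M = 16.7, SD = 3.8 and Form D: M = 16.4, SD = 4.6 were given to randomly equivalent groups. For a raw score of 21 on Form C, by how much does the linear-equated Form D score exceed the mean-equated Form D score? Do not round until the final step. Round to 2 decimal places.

0.91

Mean-equated: 21 + (16.4 − 16.7) = 20.70
Linear-equated: (4.6/3.8)(21 − 16.7) + 16.4 = 21.605
Difference = 21.605 − 20.70 = 0.91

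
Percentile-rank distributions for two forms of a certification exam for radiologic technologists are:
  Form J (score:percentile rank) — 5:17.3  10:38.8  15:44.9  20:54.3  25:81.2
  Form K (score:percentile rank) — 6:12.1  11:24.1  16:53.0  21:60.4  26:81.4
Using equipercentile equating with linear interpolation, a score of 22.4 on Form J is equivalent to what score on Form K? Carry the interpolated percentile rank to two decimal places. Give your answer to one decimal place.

PR of 22.4 on Form J: 54.3 + (22.4 − 20)/(25 − 20) × (81.2 − 54.3) = 67.21
On Form K, PR 67.21 falls between score 21 (PR 60.4) and 26 (PR 81.4).
Interpolate: 21 + (67.21 − 60.4)/(81.4 − 60.4) × (26 − 21) = 22.6

22.6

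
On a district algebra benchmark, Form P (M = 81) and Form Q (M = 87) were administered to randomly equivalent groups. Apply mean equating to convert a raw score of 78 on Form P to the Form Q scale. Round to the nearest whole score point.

Mean equating: y = x + (M_Y − M_X) = 78 + (87 − 81) = 84

84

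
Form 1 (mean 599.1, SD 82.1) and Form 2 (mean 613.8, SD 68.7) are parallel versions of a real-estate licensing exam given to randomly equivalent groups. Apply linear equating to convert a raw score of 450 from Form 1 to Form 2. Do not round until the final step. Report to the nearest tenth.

Linear equating: y = (SD_Y/SD_X)(x − M_X) + M_Y
y = (68.7/82.1)(450 − 599.1) + 613.8
y = 0.836784 × -149.1 + 613.8 = -124.7646 + 613.8 = 489.0

489.0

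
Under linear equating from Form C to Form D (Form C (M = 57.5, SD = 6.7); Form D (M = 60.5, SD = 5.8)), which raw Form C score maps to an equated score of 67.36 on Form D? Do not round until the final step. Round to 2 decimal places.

Invert y = (SD_Y/SD_X)(x − M_X) + M_Y:
x = (SD_X/SD_Y)(y − M_Y) + M_X = (6.7/5.8)(67.36 − 60.5) + 57.5
x = 1.155172 × 6.860 + 57.5 = 65.42

65.42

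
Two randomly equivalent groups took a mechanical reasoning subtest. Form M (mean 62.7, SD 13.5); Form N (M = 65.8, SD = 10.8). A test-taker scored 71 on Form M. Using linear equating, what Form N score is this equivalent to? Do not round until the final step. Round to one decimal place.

72.4

Linear equating: y = (SD_Y/SD_X)(x − M_X) + M_Y
y = (10.8/13.5)(71 − 62.7) + 65.8
y = 0.800000 × 8.3 + 65.8 = 6.6400 + 65.8 = 72.4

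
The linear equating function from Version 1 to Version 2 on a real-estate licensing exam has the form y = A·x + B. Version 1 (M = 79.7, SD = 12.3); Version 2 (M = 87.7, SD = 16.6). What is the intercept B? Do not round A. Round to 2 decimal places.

-19.86

A = SD_Y / SD_X = 16.6 / 12.3 = 1.349593
B = M_Y − A·M_X = 87.7 − 1.349593 × 79.7 = -19.86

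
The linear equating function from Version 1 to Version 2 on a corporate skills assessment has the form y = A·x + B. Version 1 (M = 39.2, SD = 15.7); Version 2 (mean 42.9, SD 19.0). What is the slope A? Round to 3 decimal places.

A = SD_Y / SD_X = 19.0 / 15.7 = 1.210

1.210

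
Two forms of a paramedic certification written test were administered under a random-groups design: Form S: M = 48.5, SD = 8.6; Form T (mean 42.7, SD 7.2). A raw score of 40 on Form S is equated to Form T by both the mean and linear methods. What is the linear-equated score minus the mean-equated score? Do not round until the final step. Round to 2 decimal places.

Mean-equated: 40 + (42.7 − 48.5) = 34.20
Linear-equated: (7.2/8.6)(40 − 48.5) + 42.7 = 35.584
Difference = 35.584 − 34.20 = 1.38

1.38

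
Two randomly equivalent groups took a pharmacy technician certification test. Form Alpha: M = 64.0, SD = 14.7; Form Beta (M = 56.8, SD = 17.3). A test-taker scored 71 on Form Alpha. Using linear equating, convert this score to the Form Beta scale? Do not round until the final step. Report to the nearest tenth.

65.0

Linear equating: y = (SD_Y/SD_X)(x − M_X) + M_Y
y = (17.3/14.7)(71 − 64.0) + 56.8
y = 1.176871 × 7.0 + 56.8 = 8.2381 + 56.8 = 65.0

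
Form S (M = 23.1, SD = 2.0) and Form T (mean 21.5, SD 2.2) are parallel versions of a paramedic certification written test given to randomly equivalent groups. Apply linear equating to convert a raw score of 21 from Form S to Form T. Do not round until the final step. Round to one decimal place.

19.2

Linear equating: y = (SD_Y/SD_X)(x − M_X) + M_Y
y = (2.2/2.0)(21 − 23.1) + 21.5
y = 1.100000 × -2.1 + 21.5 = -2.3100 + 21.5 = 19.2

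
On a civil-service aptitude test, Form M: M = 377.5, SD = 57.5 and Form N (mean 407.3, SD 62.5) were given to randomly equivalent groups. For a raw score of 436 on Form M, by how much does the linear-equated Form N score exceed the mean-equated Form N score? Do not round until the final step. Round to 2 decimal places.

5.09

Mean-equated: 436 + (407.3 − 377.5) = 465.80
Linear-equated: (62.5/57.5)(436 − 377.5) + 407.3 = 470.887
Difference = 470.887 − 465.80 = 5.09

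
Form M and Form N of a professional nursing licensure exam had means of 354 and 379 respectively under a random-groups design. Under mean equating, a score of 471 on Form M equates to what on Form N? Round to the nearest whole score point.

496

Mean equating: y = x + (M_Y − M_X) = 471 + (379 − 354) = 496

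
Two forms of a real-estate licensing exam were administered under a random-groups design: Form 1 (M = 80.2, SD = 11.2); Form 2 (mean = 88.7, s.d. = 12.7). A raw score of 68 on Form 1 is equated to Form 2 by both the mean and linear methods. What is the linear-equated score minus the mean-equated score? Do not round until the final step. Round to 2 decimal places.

-1.63

Mean-equated: 68 + (88.7 − 80.2) = 76.50
Linear-equated: (12.7/11.2)(68 − 80.2) + 88.7 = 74.866
Difference = 74.866 − 76.50 = -1.63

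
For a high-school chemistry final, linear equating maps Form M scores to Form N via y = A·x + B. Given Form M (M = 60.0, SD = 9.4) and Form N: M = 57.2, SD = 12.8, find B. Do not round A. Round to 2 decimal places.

A = SD_Y / SD_X = 12.8 / 9.4 = 1.361702
B = M_Y − A·M_X = 57.2 − 1.361702 × 60.0 = -24.50

-24.50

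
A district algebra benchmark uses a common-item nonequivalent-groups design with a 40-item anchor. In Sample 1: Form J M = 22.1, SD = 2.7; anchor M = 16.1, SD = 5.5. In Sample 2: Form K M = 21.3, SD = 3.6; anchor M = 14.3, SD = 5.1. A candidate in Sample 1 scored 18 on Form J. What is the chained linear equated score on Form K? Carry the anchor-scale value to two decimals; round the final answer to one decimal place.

16.7

Form J → anchor (Sample 1): v = (5.5/2.7)(18 − 22.1) + 16.1 = 7.75
anchor → Form K (Sample 2): y = (3.6/5.1)(7.75 − 14.3) + 21.3 = 16.7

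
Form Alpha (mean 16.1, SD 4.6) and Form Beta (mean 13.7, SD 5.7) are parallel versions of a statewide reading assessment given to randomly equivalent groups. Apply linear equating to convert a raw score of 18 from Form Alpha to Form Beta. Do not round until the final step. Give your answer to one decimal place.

16.1

Linear equating: y = (SD_Y/SD_X)(x − M_X) + M_Y
y = (5.7/4.6)(18 − 16.1) + 13.7
y = 1.239130 × 1.9 + 13.7 = 2.3543 + 13.7 = 16.1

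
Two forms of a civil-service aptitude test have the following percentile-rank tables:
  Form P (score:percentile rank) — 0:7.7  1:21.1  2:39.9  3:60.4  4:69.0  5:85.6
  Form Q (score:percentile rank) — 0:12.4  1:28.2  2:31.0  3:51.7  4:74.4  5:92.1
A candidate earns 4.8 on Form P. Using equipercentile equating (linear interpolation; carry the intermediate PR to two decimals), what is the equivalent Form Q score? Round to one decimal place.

4.4

PR of 4.8 on Form P: 69.0 + (4.8 − 4)/(5 − 4) × (85.6 − 69.0) = 82.28
On Form Q, PR 82.28 falls between score 4 (PR 74.4) and 5 (PR 92.1).
Interpolate: 4 + (82.28 − 74.4)/(92.1 − 74.4) × (5 − 4) = 4.4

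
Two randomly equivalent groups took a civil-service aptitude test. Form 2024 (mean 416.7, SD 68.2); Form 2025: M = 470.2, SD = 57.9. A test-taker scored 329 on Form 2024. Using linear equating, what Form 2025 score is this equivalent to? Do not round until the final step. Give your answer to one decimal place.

395.7

Linear equating: y = (SD_Y/SD_X)(x − M_X) + M_Y
y = (57.9/68.2)(329 − 416.7) + 470.2
y = 0.848974 × -87.7 + 470.2 = -74.4550 + 470.2 = 395.7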